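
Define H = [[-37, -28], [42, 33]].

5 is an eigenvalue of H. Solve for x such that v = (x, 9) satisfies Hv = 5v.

We need (H - 5I)v = 0.
H - 5I = [[-42, -28], [42, 28]].
Row 1: (-42)·x + (-28)·9 = 0
Row 2: (42)·x + (28)·9 = 0
Solving gives x = -6.
Check: H·(-6, 9) = (-30, 45) = 5·(-6, 9).

-6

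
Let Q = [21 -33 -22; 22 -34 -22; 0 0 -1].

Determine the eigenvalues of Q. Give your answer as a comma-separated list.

Set up det(λI - Q) = 0.
Cofactor expansion gives p(λ) = λ^3 + 14λ^2 + 25λ + 12.
Try λ = -1: p(-1) = 0, so -1 is a root.
Dividing by (λ + 1) leaves λ^2 + 13λ + 12.
The quadratic factors as (λ + 12)·(λ + 1).
Eigenvalues: -12, -1, -1.

-12, -1, -1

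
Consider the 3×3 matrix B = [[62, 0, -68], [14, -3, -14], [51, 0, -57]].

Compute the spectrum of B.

-6, -3, 11

Set up det(λI - B) = 0.
Expanding the 3×3 determinant: p(λ) = λ^3 - 2λ^2 - 81λ - 198.
Try λ = -3: p(-3) = 0, so -3 is a root.
Dividing by (λ + 3) leaves λ^2 - 5λ - 66.
The quadratic factors as (λ + 6)·(λ - 11).
Eigenvalues: -6, -3, 11.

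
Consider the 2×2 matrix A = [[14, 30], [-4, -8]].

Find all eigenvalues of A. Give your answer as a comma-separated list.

det(A - μI) = (14 - μ)(-8 - μ) - (30)·(-4) = μ^2 - 6μ + 8.
This factors as (μ - 2)·(μ - 4) = 0.
Eigenvalues: 2, 4.

2, 4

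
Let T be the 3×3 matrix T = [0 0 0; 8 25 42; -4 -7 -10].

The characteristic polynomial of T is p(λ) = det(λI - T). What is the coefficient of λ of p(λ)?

p(λ) = λ^3 - 15λ^2 + 44λ.
The coefficient of λ is 44.

44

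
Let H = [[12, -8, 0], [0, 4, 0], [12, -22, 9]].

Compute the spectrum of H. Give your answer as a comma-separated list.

4, 9, 12

The characteristic polynomial is p(λ) = det(λI - H).
Expanding along the first row, p(λ) = λ^3 - 25λ^2 + 192λ - 432.
Since p(4) = 0, λ = 4 is a root.
Dividing by (λ - 4) leaves λ^2 - 21λ + 108.
The quadratic factors as (λ - 9)·(λ - 12).
Eigenvalues: 4, 9, 12.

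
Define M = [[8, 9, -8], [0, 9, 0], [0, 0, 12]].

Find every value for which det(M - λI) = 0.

8, 9, 12

M is upper triangular, so its eigenvalues are the diagonal entries.
Diagonal: 8, 9, 12.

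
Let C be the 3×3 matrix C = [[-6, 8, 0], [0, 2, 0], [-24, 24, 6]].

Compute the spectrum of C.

Compute the characteristic polynomial p(λ) = det(λI - C).
Expanding along the first row, p(λ) = λ^3 - 2λ^2 - 36λ + 72.
Try λ = 6: p(6) = 0, so 6 is a root.
Dividing by (λ - 6) leaves λ^2 + 4λ - 12.
The quadratic factors as (λ + 6)·(λ - 2).
Eigenvalues: -6, 2, 6.

-6, 2, 6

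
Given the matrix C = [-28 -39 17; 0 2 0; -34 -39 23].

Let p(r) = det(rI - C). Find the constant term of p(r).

132

p(r) = r^3 + 3r^2 - 76r + 132.
The constant term is 132.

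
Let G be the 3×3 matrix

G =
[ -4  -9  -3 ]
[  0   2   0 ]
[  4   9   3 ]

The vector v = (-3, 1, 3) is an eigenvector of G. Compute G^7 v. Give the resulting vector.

(-384, 128, 384)

First find the eigenvalue: Gv = (-6, 2, 6) = 2·(-3, 1, 3), so λ = 2.
Then G^7 v = λ^7·v = 2^7·(-3, 1, 3) = 128·(-3, 1, 3) = (-384, 128, 384).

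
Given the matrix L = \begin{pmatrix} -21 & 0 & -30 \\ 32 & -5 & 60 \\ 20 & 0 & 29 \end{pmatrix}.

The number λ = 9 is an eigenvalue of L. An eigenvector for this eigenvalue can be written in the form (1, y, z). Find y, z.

-2, -1

We need (L - 9I)v = 0.
L - 9I = [[-30, 0, -30], [32, -14, 60], [20, 0, 20]].
Row 1: (-30)·1 + (0)·y + (-30)·z = 0
Row 2: (32)·1 + (-14)·y + (60)·z = 0
Row 3: (20)·1 + (0)·y + (20)·z = 0
Solving gives y = -2, z = -1.
Check: L·(1, -2, -1) = (9, -18, -9) = 9·(1, -2, -1).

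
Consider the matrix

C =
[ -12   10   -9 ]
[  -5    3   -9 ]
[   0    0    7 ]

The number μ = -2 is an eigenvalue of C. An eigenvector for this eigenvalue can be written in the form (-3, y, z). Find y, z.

We need (C + 2I)v = 0.
C + 2I = [[-10, 10, -9], [-5, 5, -9], [0, 0, 9]].
Row 1: (-10)·-3 + (10)·y + (-9)·z = 0
Row 2: (-5)·-3 + (5)·y + (-9)·z = 0
Row 3: (0)·-3 + (0)·y + (9)·z = 0
Solving gives y = -3, z = 0.
Check: C·(-3, -3, 0) = (6, 6, 0) = -2·(-3, -3, 0).

-3, 0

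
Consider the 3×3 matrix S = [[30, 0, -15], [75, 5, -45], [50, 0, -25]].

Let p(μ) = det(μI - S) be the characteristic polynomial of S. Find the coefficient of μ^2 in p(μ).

-10

The coefficient of μ^2 of det(μI - S) is −trace(S).
trace(S) = (30) + (5) + (-25) = 10, so the coefficient is -10.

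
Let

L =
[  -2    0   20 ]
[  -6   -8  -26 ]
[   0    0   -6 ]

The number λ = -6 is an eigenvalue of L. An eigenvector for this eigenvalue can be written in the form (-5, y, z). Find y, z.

2, 1

We need (L + 6I)v = 0.
L + 6I = [[4, 0, 20], [-6, -2, -26], [0, 0, 0]].
Row 1: (4)·-5 + (0)·y + (20)·z = 0
Row 2: (-6)·-5 + (-2)·y + (-26)·z = 0
Row 3: (0)·-5 + (0)·y + (0)·z = 0
Solving gives y = 2, z = 1.
Check: L·(-5, 2, 1) = (30, -12, -6) = -6·(-5, 2, 1).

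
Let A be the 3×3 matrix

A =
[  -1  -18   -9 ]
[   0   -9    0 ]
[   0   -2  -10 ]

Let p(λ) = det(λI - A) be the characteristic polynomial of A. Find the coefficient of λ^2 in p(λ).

The coefficient of λ^2 of det(λI - A) is −trace(A).
trace(A) = (-1) + (-9) + (-10) = -20, so the coefficient is 20.

20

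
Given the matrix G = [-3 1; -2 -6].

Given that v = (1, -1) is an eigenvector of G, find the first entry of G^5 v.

First find the eigenvalue: Gv = (-4, 4) = -4·(1, -1), so λ = -4.
Then G^5 v = λ^5·v = (-4)^5·(1, -1) = -1024·(1, -1) = (-1024, 1024).

-1024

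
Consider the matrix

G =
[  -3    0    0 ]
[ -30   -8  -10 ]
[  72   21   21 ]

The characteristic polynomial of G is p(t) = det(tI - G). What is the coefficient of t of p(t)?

3

p(t) = t^3 - 10t^2 + 3t + 126.
The coefficient of t is 3.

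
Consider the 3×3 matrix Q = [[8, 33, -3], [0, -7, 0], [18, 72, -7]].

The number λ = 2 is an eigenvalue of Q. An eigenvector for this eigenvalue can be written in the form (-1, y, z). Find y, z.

0, -2

We need (Q - 2I)v = 0.
Q - 2I = [[6, 33, -3], [0, -9, 0], [18, 72, -9]].
Row 1: (6)·-1 + (33)·y + (-3)·z = 0
Row 2: (0)·-1 + (-9)·y + (0)·z = 0
Row 3: (18)·-1 + (72)·y + (-9)·z = 0
Solving gives y = 0, z = -2.
Check: Q·(-1, 0, -2) = (-2, 0, -4) = 2·(-1, 0, -2).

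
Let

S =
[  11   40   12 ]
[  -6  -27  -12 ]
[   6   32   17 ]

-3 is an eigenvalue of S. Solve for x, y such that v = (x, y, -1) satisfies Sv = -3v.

-2, 1

We need (S + 3I)v = 0.
S + 3I = [[14, 40, 12], [-6, -24, -12], [6, 32, 20]].
Row 1: (14)·x + (40)·y + (12)·-1 = 0
Row 2: (-6)·x + (-24)·y + (-12)·-1 = 0
Row 3: (6)·x + (32)·y + (20)·-1 = 0
Solving gives x = -2, y = 1.
Check: S·(-2, 1, -1) = (6, -3, 3) = -3·(-2, 1, -1).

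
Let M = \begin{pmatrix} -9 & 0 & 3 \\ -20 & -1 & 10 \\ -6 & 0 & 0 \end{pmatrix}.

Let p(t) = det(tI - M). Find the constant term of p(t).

18

p(t) = t^3 + 10t^2 + 27t + 18.
The constant term is 18.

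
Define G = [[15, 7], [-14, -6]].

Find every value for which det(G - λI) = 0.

1, 8

det(G - lambda·I) = (15 - lambda)(-6 - lambda) - (7)·(-14) = lambda^2 - 9·lambda + 8.
This factors as (lambda - 1)·(lambda - 8) = 0.
Eigenvalues: 1, 8.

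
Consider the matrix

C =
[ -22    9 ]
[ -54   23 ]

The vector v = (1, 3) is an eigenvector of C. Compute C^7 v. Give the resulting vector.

(78125, 234375)

First find the eigenvalue: Cv = (5, 15) = 5·(1, 3), so λ = 5.
Then C^7 v = λ^7·v = 5^7·(1, 3) = 78125·(1, 3) = (78125, 234375).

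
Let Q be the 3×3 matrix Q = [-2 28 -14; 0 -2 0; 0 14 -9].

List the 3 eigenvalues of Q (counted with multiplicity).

The characteristic polynomial is p(λ) = det(λI - Q).
Expanding along the first row, p(λ) = λ^3 + 13λ^2 + 40λ + 36.
Try λ = -2: p(-2) = 0, so -2 is a root.
Factor out (λ + 2): p(λ) = (λ + 2)·(λ^2 + 11λ + 18).
The quadratic factors as (λ + 9)·(λ + 2).
Eigenvalues: -9, -2, -2.

-9, -2, -2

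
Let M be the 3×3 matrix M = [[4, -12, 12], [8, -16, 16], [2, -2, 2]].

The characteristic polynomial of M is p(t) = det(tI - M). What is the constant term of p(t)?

0

p(t) = t^3 + 10t^2 + 16t.
The constant term is 0.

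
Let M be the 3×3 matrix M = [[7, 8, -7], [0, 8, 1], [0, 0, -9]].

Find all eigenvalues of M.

M is upper triangular, so its eigenvalues are the diagonal entries.
Diagonal: 7, 8, -9.

-9, 7, 8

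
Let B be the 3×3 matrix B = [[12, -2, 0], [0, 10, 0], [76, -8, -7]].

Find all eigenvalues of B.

The characteristic polynomial is p(s) = det(sI - B).
Expanding along the first row, p(s) = s^3 - 15s^2 - 34s + 840.
Try s = -7: p(-7) = 0, so -7 is a root.
Factor out (s + 7): p(s) = (s + 7)·(s^2 - 22s + 120).
The quadratic factors as (s - 10)·(s - 12).
Eigenvalues: -7, 10, 12.

-7, 10, 12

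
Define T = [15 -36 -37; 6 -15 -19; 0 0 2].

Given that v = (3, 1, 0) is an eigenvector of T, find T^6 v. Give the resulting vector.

(2187, 729, 0)

First find the eigenvalue: Tv = (9, 3, 0) = 3·(3, 1, 0), so λ = 3.
Then T^6 v = λ^6·v = 3^6·(3, 1, 0) = 729·(3, 1, 0) = (2187, 729, 0).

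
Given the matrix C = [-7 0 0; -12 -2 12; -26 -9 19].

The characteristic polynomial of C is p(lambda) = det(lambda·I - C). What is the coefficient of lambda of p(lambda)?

p(lambda) = lambda^3 - 10·lambda^2 - 49·lambda + 490.
The coefficient of lambda is -49.

-49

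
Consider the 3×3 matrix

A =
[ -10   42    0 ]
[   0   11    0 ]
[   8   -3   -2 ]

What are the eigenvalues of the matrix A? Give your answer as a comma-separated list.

Compute the characteristic polynomial p(μ) = det(μI - A).
Expanding the 3×3 determinant: p(μ) = μ^3 + μ^2 - 112μ - 220.
Rational-root test: μ = -2 gives p(-2) = 0.
Dividing by (μ + 2) leaves μ^2 - μ - 110.
The quadratic factors as (μ + 10)·(μ - 11).
Eigenvalues: -10, -2, 11.

-10, -2, 11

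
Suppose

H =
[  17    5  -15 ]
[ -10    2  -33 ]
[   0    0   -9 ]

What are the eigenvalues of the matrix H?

-9, 7, 12

The characteristic polynomial is p(r) = det(rI - H).
Expanding the 3×3 determinant: p(r) = r^3 - 10r^2 - 87r + 756.
Since p(12) = 0, r = 12 is a root.
Dividing by (r - 12) leaves r^2 + 2r - 63.
The quadratic factors as (r + 9)·(r - 7).
Eigenvalues: -9, 7, 12.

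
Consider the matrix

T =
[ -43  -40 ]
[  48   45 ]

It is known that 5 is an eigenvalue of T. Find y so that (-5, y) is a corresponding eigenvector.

6

We need (T - 5I)v = 0.
T - 5I = [[-48, -40], [48, 40]].
Row 1: (-48)·-5 + (-40)·y = 0
Row 2: (48)·-5 + (40)·y = 0
Solving gives y = 6.
Check: T·(-5, 6) = (-25, 30) = 5·(-5, 6).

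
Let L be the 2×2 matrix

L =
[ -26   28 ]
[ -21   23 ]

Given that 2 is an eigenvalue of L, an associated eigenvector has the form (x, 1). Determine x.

We need (L - 2I)v = 0.
L - 2I = [[-28, 28], [-21, 21]].
Row 1: (-28)·x + (28)·1 = 0
Row 2: (-21)·x + (21)·1 = 0
Solving gives x = 1.
Check: L·(1, 1) = (2, 2) = 2·(1, 1).

1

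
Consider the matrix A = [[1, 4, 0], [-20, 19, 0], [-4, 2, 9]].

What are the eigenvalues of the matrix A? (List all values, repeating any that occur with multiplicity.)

Compute the characteristic polynomial p(lambda) = det(lambda·I - A).
Expanding along the first row, p(lambda) = lambda^3 - 29·lambda^2 + 279·lambda - 891.
Rational-root test: lambda = 9 gives p(9) = 0.
Factor out (lambda - 9): p(lambda) = (lambda - 9)·(lambda^2 - 20·lambda + 99).
The quadratic factors as (lambda - 9)·(lambda - 11).
Eigenvalues: 9, 9, 11.

9, 9, 11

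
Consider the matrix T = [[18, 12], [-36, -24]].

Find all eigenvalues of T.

det(T - λI) = (18 - λ)(-24 - λ) - (12)·(-36) = λ^2 + 6λ.
This factors as (λ + 6)·λ = 0.
Eigenvalues: -6, 0.

-6, 0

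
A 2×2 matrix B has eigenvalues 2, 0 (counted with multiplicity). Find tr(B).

2

trace(B) is the sum of the eigenvalues: (2) + (0) = 2.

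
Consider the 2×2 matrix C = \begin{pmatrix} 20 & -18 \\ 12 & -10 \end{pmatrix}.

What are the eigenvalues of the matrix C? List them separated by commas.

det(C - λI) = (20 - λ)(-10 - λ) - (-18)·(12) = λ^2 - 10λ + 16.
This factors as (λ - 2)·(λ - 8) = 0.
Eigenvalues: 2, 8.

2, 8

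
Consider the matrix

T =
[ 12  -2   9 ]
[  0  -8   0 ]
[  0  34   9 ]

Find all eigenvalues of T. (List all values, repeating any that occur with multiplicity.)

Set up det(sI - T) = 0.
Expanding along the first row, p(s) = s^3 - 13s^2 - 60s + 864.
Since p(-8) = 0, s = -8 is a root.
Factor out (s + 8): p(s) = (s + 8)·(s^2 - 21s + 108).
The quadratic factors as (s - 9)·(s - 12).
Eigenvalues: -8, 9, 12.

-8, 9, 12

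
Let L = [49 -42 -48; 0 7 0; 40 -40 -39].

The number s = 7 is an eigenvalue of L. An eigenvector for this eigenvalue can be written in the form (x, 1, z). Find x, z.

1, 0

We need (L - 7I)v = 0.
L - 7I = [[42, -42, -48], [0, 0, 0], [40, -40, -46]].
Row 1: (42)·x + (-42)·1 + (-48)·z = 0
Row 2: (0)·x + (0)·1 + (0)·z = 0
Row 3: (40)·x + (-40)·1 + (-46)·z = 0
Solving gives x = 1, z = 0.
Check: L·(1, 1, 0) = (7, 7, 0) = 7·(1, 1, 0).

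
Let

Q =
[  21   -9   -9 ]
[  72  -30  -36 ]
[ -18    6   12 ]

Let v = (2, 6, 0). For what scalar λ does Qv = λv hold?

Compute Qv: Q·(2, 6, 0) = (-12, -36, 0).
Since Qv = λv, compare component 1: -12 = λ·2, so λ = -6.

-6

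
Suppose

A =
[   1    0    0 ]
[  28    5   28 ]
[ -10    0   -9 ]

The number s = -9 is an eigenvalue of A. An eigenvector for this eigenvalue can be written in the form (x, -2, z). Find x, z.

We need (A + 9I)v = 0.
A + 9I = [[10, 0, 0], [28, 14, 28], [-10, 0, 0]].
Row 1: (10)·x + (0)·-2 + (0)·z = 0
Row 2: (28)·x + (14)·-2 + (28)·z = 0
Row 3: (-10)·x + (0)·-2 + (0)·z = 0
Solving gives x = 0, z = 1.
Check: A·(0, -2, 1) = (0, 18, -9) = -9·(0, -2, 1).

0, 1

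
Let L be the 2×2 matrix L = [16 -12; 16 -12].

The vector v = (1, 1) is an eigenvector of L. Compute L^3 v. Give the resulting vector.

(64, 64)

First find the eigenvalue: Lv = (4, 4) = 4·(1, 1), so λ = 4.
Then L^3 v = λ^3·v = 4^3·(1, 1) = 64·(1, 1) = (64, 64).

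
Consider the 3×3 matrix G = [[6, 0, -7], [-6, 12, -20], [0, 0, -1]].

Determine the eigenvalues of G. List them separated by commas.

The characteristic polynomial is p(r) = det(rI - G).
Expanding along the first row, p(r) = r^3 - 17r^2 + 54r + 72.
Rational-root test: r = -1 gives p(-1) = 0.
Factor out (r + 1): p(r) = (r + 1)·(r^2 - 18r + 72).
The quadratic factors as (r - 6)·(r - 12).
Eigenvalues: -1, 6, 12.

-1, 6, 12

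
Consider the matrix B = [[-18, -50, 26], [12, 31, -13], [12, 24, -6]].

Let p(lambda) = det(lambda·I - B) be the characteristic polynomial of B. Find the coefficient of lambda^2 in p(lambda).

The coefficient of lambda^2 of det(lambda·I - B) is −trace(B).
trace(B) = (-18) + (31) + (-6) = 7, so the coefficient is -7.

-7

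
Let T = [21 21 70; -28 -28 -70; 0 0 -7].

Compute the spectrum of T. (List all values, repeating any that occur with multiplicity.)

-7, -7, 0

The characteristic polynomial is p(r) = det(rI - T).
Cofactor expansion gives p(r) = r^3 + 14r^2 + 49r.
Try r = 0: p(0) = 0, so 0 is a root.
Dividing by r leaves r^2 + 14r + 49.
The quadratic factor is (r + 7)^2.
Eigenvalues: -7, -7, 0.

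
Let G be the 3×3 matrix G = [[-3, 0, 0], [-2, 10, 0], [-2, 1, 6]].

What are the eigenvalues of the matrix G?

-3, 6, 10

G is lower triangular, so its eigenvalues are the diagonal entries.
Diagonal: -3, 10, 6.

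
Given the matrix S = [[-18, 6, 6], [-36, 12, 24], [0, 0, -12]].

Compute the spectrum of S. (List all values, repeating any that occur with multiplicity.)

-12, -6, 0

Set up det(λI - S) = 0.
Expanding the 3×3 determinant: p(λ) = λ^3 + 18λ^2 + 72λ.
Since p(0) = 0, λ = 0 is a root.
Factor out λ: p(λ) = λ·(λ^2 + 18λ + 72).
The quadratic factors as (λ + 12)·(λ + 6).
Eigenvalues: -12, -6, 0.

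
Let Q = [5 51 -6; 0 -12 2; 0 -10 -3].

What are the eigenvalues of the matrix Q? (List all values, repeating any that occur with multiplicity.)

The characteristic polynomial is p(r) = det(rI - Q).
Expanding the 3×3 determinant: p(r) = r^3 + 10r^2 - 19r - 280.
Try r = -7: p(-7) = 0, so -7 is a root.
Factor out (r + 7): p(r) = (r + 7)·(r^2 + 3r - 40).
The quadratic factors as (r + 8)·(r - 5).
Eigenvalues: -8, -7, 5.

-8, -7, 5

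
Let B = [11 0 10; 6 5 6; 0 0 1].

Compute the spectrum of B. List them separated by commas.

The characteristic polynomial is p(r) = det(rI - B).
Expanding the 3×3 determinant: p(r) = r^3 - 17r^2 + 71r - 55.
Try r = 5: p(5) = 0, so 5 is a root.
Dividing by (r - 5) leaves r^2 - 12r + 11.
The quadratic factors as (r - 1)·(r - 11).
Eigenvalues: 1, 5, 11.

1, 5, 11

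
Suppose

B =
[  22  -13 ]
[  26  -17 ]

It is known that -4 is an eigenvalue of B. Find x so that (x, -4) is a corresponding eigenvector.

We need (B + 4I)v = 0.
B + 4I = [[26, -13], [26, -13]].
Row 1: (26)·x + (-13)·-4 = 0
Row 2: (26)·x + (-13)·-4 = 0
Solving gives x = -2.
Check: B·(-2, -4) = (8, 16) = -4·(-2, -4).

-2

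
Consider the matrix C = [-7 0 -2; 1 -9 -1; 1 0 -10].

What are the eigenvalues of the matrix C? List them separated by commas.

-9, -9, -8

Set up det(tI - C) = 0.
Expanding the 3×3 determinant: p(t) = t^3 + 26t^2 + 225t + 648.
Rational-root test: t = -8 gives p(-8) = 0.
Dividing by (t + 8) leaves t^2 + 18t + 81.
The quadratic factor is (t + 9)^2.
Eigenvalues: -9, -9, -8.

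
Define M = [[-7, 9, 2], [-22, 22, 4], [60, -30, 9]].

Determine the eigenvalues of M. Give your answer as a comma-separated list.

The characteristic polynomial is p(μ) = det(μI - M).
Expanding along the first row, p(μ) = μ^3 - 24μ^2 + 179μ - 396.
Rational-root test: μ = 4 gives p(4) = 0.
Factor out (μ - 4): p(μ) = (μ - 4)·(μ^2 - 20μ + 99).
The quadratic factors as (μ - 9)·(μ - 11).
Eigenvalues: 4, 9, 11.

4, 9, 11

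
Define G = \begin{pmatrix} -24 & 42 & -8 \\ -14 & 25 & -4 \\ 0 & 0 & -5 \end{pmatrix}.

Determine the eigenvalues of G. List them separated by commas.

-5, -3, 4

Set up det(rI - G) = 0.
Expanding along the first row, p(r) = r^3 + 4r^2 - 17r - 60.
Try r = 4: p(4) = 0, so 4 is a root.
Dividing by (r - 4) leaves r^2 + 8r + 15.
The quadratic factors as (r + 5)·(r + 3).
Eigenvalues: -5, -3, 4.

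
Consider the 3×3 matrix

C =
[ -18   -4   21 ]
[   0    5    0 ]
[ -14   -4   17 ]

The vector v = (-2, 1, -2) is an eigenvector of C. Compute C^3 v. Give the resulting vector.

(-250, 125, -250)

First find the eigenvalue: Cv = (-10, 5, -10) = 5·(-2, 1, -2), so λ = 5.
Then C^3 v = λ^3·v = 5^3·(-2, 1, -2) = 125·(-2, 1, -2) = (-250, 125, -250).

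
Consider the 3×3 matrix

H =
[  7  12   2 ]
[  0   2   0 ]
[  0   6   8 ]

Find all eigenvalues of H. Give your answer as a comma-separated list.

2, 7, 8

Compute the characteristic polynomial p(t) = det(tI - H).
Expanding along the first row, p(t) = t^3 - 17t^2 + 86t - 112.
Try t = 7: p(7) = 0, so 7 is a root.
Dividing by (t - 7) leaves t^2 - 10t + 16.
The quadratic factors as (t - 2)·(t - 8).
Eigenvalues: 2, 7, 8.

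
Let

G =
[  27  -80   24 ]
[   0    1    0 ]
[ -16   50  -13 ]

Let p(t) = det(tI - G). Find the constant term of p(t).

-33

p(t) = t^3 - 15t^2 + 47t - 33.
The constant term is -33.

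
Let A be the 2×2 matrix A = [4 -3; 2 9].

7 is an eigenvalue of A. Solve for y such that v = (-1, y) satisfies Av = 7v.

We need (A - 7I)v = 0.
A - 7I = [[-3, -3], [2, 2]].
Row 1: (-3)·-1 + (-3)·y = 0
Row 2: (2)·-1 + (2)·y = 0
Solving gives y = 1.
Check: A·(-1, 1) = (-7, 7) = 7·(-1, 1).

1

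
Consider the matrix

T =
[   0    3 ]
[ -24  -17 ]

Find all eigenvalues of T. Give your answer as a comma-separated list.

det(T - tI) = (0 - t)(-17 - t) - (3)·(-24) = t^2 + 17t + 72.
This factors as (t + 9)·(t + 8) = 0.
Eigenvalues: -9, -8.

-9, -8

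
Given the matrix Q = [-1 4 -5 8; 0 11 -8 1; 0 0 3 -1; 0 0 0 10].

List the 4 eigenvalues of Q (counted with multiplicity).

-1, 3, 10, 11

Q is upper triangular, so its eigenvalues are the diagonal entries.
Diagonal: -1, 11, 3, 10.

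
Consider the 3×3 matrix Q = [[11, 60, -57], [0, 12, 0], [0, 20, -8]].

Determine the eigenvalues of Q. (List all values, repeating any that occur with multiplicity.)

Set up det(μI - Q) = 0.
Expanding the 3×3 determinant: p(μ) = μ^3 - 15μ^2 - 52μ + 1056.
Try μ = -8: p(-8) = 0, so -8 is a root.
Factor out (μ + 8): p(μ) = (μ + 8)·(μ^2 - 23μ + 132).
The quadratic factors as (μ - 11)·(μ - 12).
Eigenvalues: -8, 11, 12.

-8, 11, 12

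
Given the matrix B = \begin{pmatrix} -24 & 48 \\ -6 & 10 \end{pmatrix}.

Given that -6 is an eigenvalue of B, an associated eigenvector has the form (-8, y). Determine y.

-3

We need (B + 6I)v = 0.
B + 6I = [[-18, 48], [-6, 16]].
Row 1: (-18)·-8 + (48)·y = 0
Row 2: (-6)·-8 + (16)·y = 0
Solving gives y = -3.
Check: B·(-8, -3) = (48, 18) = -6·(-8, -3).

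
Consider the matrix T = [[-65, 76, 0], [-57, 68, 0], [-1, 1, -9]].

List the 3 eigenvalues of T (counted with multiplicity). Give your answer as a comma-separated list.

Set up det(rI - T) = 0.
Cofactor expansion gives p(r) = r^3 + 6r^2 - 115r - 792.
Rational-root test: r = -8 gives p(-8) = 0.
Factor out (r + 8): p(r) = (r + 8)·(r^2 - 2r - 99).
The quadratic factors as (r + 9)·(r - 11).
Eigenvalues: -9, -8, 11.

-9, -8, 11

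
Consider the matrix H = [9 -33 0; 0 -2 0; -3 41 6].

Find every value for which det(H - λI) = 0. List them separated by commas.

Compute the characteristic polynomial p(r) = det(rI - H).
Cofactor expansion gives p(r) = r^3 - 13r^2 + 24r + 108.
Rational-root test: r = 6 gives p(6) = 0.
Factor out (r - 6): p(r) = (r - 6)·(r^2 - 7r - 18).
The quadratic factors as (r + 2)·(r - 9).
Eigenvalues: -2, 6, 9.

-2, 6, 9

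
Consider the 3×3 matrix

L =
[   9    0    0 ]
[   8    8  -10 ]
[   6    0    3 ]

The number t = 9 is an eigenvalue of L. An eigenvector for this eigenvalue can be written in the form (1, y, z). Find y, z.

-2, 1

We need (L - 9I)v = 0.
L - 9I = [[0, 0, 0], [8, -1, -10], [6, 0, -6]].
Row 1: (0)·1 + (0)·y + (0)·z = 0
Row 2: (8)·1 + (-1)·y + (-10)·z = 0
Row 3: (6)·1 + (0)·y + (-6)·z = 0
Solving gives y = -2, z = 1.
Check: L·(1, -2, 1) = (9, -18, 9) = 9·(1, -2, 1).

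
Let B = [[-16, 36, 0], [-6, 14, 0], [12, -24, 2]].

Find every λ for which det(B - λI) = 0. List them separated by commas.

Set up det(rI - B) = 0.
Cofactor expansion gives p(r) = r^3 - 12r + 16.
Rational-root test: r = -4 gives p(-4) = 0.
Dividing by (r + 4) leaves r^2 - 4r + 4.
The quadratic factor is (r - 2)^2.
Eigenvalues: -4, 2, 2.

-4, 2, 2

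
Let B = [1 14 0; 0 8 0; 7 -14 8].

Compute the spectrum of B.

1, 8, 8

The characteristic polynomial is p(r) = det(rI - B).
Cofactor expansion gives p(r) = r^3 - 17r^2 + 80r - 64.
Rational-root test: r = 1 gives p(1) = 0.
Dividing by (r - 1) leaves r^2 - 16r + 64.
The quadratic factor is (r - 8)^2.
Eigenvalues: 1, 8, 8.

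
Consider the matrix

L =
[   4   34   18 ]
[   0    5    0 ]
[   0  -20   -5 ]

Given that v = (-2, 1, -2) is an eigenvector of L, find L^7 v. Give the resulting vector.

(-156250, 78125, -156250)

First find the eigenvalue: Lv = (-10, 5, -10) = 5·(-2, 1, -2), so λ = 5.
Then L^7 v = λ^7·v = 5^7·(-2, 1, -2) = 78125·(-2, 1, -2) = (-156250, 78125, -156250).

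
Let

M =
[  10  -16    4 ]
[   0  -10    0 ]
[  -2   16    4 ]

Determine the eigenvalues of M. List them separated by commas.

-10, 6, 8

The characteristic polynomial is p(r) = det(rI - M).
Expanding the 3×3 determinant: p(r) = r^3 - 4r^2 - 92r + 480.
Try r = 6: p(6) = 0, so 6 is a root.
Dividing by (r - 6) leaves r^2 + 2r - 80.
The quadratic factors as (r + 10)·(r - 8).
Eigenvalues: -10, 6, 8.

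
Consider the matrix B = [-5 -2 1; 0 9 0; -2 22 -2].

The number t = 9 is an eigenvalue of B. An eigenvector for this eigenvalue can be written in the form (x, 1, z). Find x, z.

0, 2

We need (B - 9I)v = 0.
B - 9I = [[-14, -2, 1], [0, 0, 0], [-2, 22, -11]].
Row 1: (-14)·x + (-2)·1 + (1)·z = 0
Row 2: (0)·x + (0)·1 + (0)·z = 0
Row 3: (-2)·x + (22)·1 + (-11)·z = 0
Solving gives x = 0, z = 2.
Check: B·(0, 1, 2) = (0, 9, 18) = 9·(0, 1, 2).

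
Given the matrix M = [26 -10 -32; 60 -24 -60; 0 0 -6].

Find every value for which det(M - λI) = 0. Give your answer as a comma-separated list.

-6, -4, 6

Set up det(λI - M) = 0.
Cofactor expansion gives p(λ) = λ^3 + 4λ^2 - 36λ - 144.
Rational-root test: λ = -4 gives p(-4) = 0.
Dividing by (λ + 4) leaves λ^2 - 36.
The quadratic factors as (λ + 6)·(λ - 6).
Eigenvalues: -6, -4, 6.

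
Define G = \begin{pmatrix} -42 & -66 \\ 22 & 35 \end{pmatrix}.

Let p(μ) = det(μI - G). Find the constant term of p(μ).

-18

p(μ) = μ^2 + 7μ - 18.
The constant term is -18.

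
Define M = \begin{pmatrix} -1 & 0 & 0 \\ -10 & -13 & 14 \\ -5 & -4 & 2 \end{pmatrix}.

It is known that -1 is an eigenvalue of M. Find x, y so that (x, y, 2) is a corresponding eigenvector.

-2, 4

We need (M + 1I)v = 0.
M + 1I = [[0, 0, 0], [-10, -12, 14], [-5, -4, 3]].
Row 1: (0)·x + (0)·y + (0)·2 = 0
Row 2: (-10)·x + (-12)·y + (14)·2 = 0
Row 3: (-5)·x + (-4)·y + (3)·2 = 0
Solving gives x = -2, y = 4.
Check: M·(-2, 4, 2) = (2, -4, -2) = -1·(-2, 4, 2).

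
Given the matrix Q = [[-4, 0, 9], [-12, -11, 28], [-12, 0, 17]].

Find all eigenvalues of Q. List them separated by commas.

-11, 5, 8

The characteristic polynomial is p(s) = det(sI - Q).
Cofactor expansion gives p(s) = s^3 - 2s^2 - 103s + 440.
Since p(8) = 0, s = 8 is a root.
Dividing by (s - 8) leaves s^2 + 6s - 55.
The quadratic factors as (s + 11)·(s - 5).
Eigenvalues: -11, 5, 8.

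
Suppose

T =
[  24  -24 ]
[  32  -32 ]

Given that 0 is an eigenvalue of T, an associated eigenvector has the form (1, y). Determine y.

We need (T)v = 0.
T = [[24, -24], [32, -32]].
Row 1: (24)·1 + (-24)·y = 0
Row 2: (32)·1 + (-32)·y = 0
Solving gives y = 1.
Check: T·(1, 1) = (0, 0) = 0·(1, 1).

1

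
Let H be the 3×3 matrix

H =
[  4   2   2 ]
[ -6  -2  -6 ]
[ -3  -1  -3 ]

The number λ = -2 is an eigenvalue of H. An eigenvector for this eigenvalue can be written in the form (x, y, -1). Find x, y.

1, -2

We need (H + 2I)v = 0.
H + 2I = [[6, 2, 2], [-6, 0, -6], [-3, -1, -1]].
Row 1: (6)·x + (2)·y + (2)·-1 = 0
Row 2: (-6)·x + (0)·y + (-6)·-1 = 0
Row 3: (-3)·x + (-1)·y + (-1)·-1 = 0
Solving gives x = 1, y = -2.
Check: H·(1, -2, -1) = (-2, 4, 2) = -2·(1, -2, -1).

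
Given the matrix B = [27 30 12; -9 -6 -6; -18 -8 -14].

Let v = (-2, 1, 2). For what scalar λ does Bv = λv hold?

Compute Bv: B·(-2, 1, 2) = (0, 0, 0).
Since Bv = λv, compare component 1: 0 = λ·-2, so λ = 0.

0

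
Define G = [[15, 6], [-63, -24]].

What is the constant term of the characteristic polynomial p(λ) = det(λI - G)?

18

p(0) = det(0·I − G) = det(−G) = (−1)^2·det(G).
det(G) = 18, so p(0) = 18.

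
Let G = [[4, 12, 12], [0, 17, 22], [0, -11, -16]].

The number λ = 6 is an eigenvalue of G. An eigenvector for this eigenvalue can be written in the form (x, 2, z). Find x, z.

6, -1

We need (G - 6I)v = 0.
G - 6I = [[-2, 12, 12], [0, 11, 22], [0, -11, -22]].
Row 1: (-2)·x + (12)·2 + (12)·z = 0
Row 2: (0)·x + (11)·2 + (22)·z = 0
Row 3: (0)·x + (-11)·2 + (-22)·z = 0
Solving gives x = 6, z = -1.
Check: G·(6, 2, -1) = (36, 12, -6) = 6·(6, 2, -1).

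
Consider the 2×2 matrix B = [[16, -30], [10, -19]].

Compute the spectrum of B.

-4, 1

det(B - λI) = (16 - λ)(-19 - λ) - (-30)·(10) = λ^2 + 3λ - 4.
This factors as (λ + 4)·(λ - 1) = 0.
Eigenvalues: -4, 1.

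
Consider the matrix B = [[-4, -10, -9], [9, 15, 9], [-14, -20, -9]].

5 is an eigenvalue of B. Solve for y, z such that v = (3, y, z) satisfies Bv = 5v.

We need (B - 5I)v = 0.
B - 5I = [[-9, -10, -9], [9, 10, 9], [-14, -20, -14]].
Row 1: (-9)·3 + (-10)·y + (-9)·z = 0
Row 2: (9)·3 + (10)·y + (9)·z = 0
Row 3: (-14)·3 + (-20)·y + (-14)·z = 0
Solving gives y = 0, z = -3.
Check: B·(3, 0, -3) = (15, 0, -15) = 5·(3, 0, -3).

0, -3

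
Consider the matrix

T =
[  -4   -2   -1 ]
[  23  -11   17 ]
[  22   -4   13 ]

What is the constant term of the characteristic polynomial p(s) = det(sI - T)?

0

p(0) = det(0·I − T) = det(−T) = (−1)^3·det(T).
det(T) = 0, so p(0) = 0.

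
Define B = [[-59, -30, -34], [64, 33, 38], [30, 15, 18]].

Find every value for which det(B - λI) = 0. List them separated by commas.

Compute the characteristic polynomial p(μ) = det(μI - B).
Cofactor expansion gives p(μ) = μ^3 + 8μ^2 - 45μ + 36.
Try μ = 1: p(1) = 0, so 1 is a root.
Factor out (μ - 1): p(μ) = (μ - 1)·(μ^2 + 9μ - 36).
The quadratic factors as (μ + 12)·(μ - 3).
Eigenvalues: -12, 1, 3.

-12, 1, 3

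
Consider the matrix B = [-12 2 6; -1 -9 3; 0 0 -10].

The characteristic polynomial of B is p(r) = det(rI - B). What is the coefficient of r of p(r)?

320

p(r) = r^3 + 31r^2 + 320r + 1100.
The coefficient of r is 320.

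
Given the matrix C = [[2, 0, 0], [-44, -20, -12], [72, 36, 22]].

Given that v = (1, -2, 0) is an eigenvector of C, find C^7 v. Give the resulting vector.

(128, -256, 0)

First find the eigenvalue: Cv = (2, -4, 0) = 2·(1, -2, 0), so λ = 2.
Then C^7 v = λ^7·v = 2^7·(1, -2, 0) = 128·(1, -2, 0) = (128, -256, 0).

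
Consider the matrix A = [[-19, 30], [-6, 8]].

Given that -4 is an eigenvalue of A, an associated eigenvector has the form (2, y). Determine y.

We need (A + 4I)v = 0.
A + 4I = [[-15, 30], [-6, 12]].
Row 1: (-15)·2 + (30)·y = 0
Row 2: (-6)·2 + (12)·y = 0
Solving gives y = 1.
Check: A·(2, 1) = (-8, -4) = -4·(2, 1).

1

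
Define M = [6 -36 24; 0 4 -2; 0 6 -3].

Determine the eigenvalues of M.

The characteristic polynomial is p(μ) = det(μI - M).
Expanding along the first row, p(μ) = μ^3 - 7μ^2 + 6μ.
Try μ = 0: p(0) = 0, so 0 is a root.
Dividing by μ leaves μ^2 - 7μ + 6.
The quadratic factors as (μ - 1)·(μ - 6).
Eigenvalues: 0, 1, 6.

0, 1, 6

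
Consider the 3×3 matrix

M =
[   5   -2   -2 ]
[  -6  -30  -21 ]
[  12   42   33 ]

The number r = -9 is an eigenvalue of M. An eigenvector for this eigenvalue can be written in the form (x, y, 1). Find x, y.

0, -1

We need (M + 9I)v = 0.
M + 9I = [[14, -2, -2], [-6, -21, -21], [12, 42, 42]].
Row 1: (14)·x + (-2)·y + (-2)·1 = 0
Row 2: (-6)·x + (-21)·y + (-21)·1 = 0
Row 3: (12)·x + (42)·y + (42)·1 = 0
Solving gives x = 0, y = -1.
Check: M·(0, -1, 1) = (0, 9, -9) = -9·(0, -1, 1).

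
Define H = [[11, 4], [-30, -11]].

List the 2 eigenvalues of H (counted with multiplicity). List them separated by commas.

det(H - λI) = (11 - λ)(-11 - λ) - (4)·(-30) = λ^2 - 1.
This factors as (λ + 1)·(λ - 1) = 0.
Eigenvalues: -1, 1.

-1, 1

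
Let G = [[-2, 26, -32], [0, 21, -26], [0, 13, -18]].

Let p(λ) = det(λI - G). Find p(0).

p(0) = det(0·I − G) = det(−G) = (−1)^3·det(G).
det(G) = 80, so p(0) = -80.

-80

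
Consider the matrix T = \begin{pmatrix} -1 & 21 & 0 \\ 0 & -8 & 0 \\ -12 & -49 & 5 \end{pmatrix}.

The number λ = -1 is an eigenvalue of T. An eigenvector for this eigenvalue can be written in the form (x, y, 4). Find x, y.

We need (T + 1I)v = 0.
T + 1I = [[0, 21, 0], [0, -7, 0], [-12, -49, 6]].
Row 1: (0)·x + (21)·y + (0)·4 = 0
Row 2: (0)·x + (-7)·y + (0)·4 = 0
Row 3: (-12)·x + (-49)·y + (6)·4 = 0
Solving gives x = 2, y = 0.
Check: T·(2, 0, 4) = (-2, 0, -4) = -1·(2, 0, 4).

2, 0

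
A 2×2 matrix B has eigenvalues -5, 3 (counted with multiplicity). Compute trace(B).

trace(B) is the sum of the eigenvalues: (-5) + (3) = -2.

-2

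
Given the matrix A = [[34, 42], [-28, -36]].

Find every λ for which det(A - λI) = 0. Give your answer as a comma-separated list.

-8, 6

det(A - λI) = (34 - λ)(-36 - λ) - (42)·(-28) = λ^2 + 2λ - 48.
This factors as (λ + 8)·(λ - 6) = 0.
Eigenvalues: -8, 6.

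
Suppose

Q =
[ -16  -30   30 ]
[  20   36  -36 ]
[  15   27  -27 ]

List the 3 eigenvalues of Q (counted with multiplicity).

Compute the characteristic polynomial p(λ) = det(λI - Q).
Expanding along the first row, p(λ) = λ^3 + 7λ^2 + 6λ.
Since p(0) = 0, λ = 0 is a root.
Factor out λ: p(λ) = λ·(λ^2 + 7λ + 6).
The quadratic factors as (λ + 6)·(λ + 1).
Eigenvalues: -6, -1, 0.

-6, -1, 0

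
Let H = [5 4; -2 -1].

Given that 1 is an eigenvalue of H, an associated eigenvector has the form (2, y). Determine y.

-2

We need (H - 1I)v = 0.
H - 1I = [[4, 4], [-2, -2]].
Row 1: (4)·2 + (4)·y = 0
Row 2: (-2)·2 + (-2)·y = 0
Solving gives y = -2.
Check: H·(2, -2) = (2, -2) = 1·(2, -2).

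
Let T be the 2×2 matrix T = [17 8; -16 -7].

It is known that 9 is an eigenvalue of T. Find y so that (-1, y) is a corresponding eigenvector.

We need (T - 9I)v = 0.
T - 9I = [[8, 8], [-16, -16]].
Row 1: (8)·-1 + (8)·y = 0
Row 2: (-16)·-1 + (-16)·y = 0
Solving gives y = 1.
Check: T·(-1, 1) = (-9, 9) = 9·(-1, 1).

1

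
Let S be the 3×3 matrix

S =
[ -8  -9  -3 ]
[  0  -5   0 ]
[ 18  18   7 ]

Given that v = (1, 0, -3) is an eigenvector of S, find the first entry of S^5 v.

1

First find the eigenvalue: Sv = (1, 0, -3) = 1·(1, 0, -3), so λ = 1.
Then S^5 v = λ^5·v = 1^5·(1, 0, -3) = 1·(1, 0, -3) = (1, 0, -3).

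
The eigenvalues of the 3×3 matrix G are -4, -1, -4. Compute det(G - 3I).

-196

If G has eigenvalues -4, -1, -4, then G - 3I has eigenvalues -7, -4, -7.
det(G - 3I) = (-7) · (-4) · (-7) = -196.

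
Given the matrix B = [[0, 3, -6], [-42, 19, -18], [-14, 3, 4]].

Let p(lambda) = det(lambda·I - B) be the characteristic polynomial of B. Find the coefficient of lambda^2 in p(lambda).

The coefficient of lambda^2 of det(lambda·I - B) is −trace(B).
trace(B) = (0) + (19) + (4) = 23, so the coefficient is -23.

-23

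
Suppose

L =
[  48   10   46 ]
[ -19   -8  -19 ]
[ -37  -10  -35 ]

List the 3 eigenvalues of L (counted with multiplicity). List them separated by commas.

Compute the characteristic polynomial p(r) = det(rI - L).
Expanding along the first row, p(r) = r^3 - 5r^2 - 82r + 176.
Since p(-8) = 0, r = -8 is a root.
Dividing by (r + 8) leaves r^2 - 13r + 22.
The quadratic factors as (r - 2)·(r - 11).
Eigenvalues: -8, 2, 11.

-8, 2, 11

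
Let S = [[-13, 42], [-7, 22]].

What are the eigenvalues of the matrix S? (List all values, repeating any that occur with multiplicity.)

det(S - lambda·I) = (-13 - lambda)(22 - lambda) - (42)·(-7) = lambda^2 - 9·lambda + 8.
This factors as (lambda - 1)·(lambda - 8) = 0.
Eigenvalues: 1, 8.

1, 8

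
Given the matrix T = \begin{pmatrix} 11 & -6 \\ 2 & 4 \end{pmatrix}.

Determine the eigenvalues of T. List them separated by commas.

7, 8

det(T - λI) = (11 - λ)(4 - λ) - (-6)·(2) = λ^2 - 15λ + 56.
This factors as (λ - 7)·(λ - 8) = 0.
Eigenvalues: 7, 8.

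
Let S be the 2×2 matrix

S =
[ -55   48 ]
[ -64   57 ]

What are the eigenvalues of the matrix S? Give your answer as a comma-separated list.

det(S - tI) = (-55 - t)(57 - t) - (48)·(-64) = t^2 - 2t - 63.
This factors as (t + 7)·(t - 9) = 0.
Eigenvalues: -7, 9.

-7, 9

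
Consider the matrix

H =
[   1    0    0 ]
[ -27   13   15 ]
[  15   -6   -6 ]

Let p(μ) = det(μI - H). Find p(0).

-12

p(0) = det(0·I − H) = det(−H) = (−1)^3·det(H).
det(H) = 12, so p(0) = -12.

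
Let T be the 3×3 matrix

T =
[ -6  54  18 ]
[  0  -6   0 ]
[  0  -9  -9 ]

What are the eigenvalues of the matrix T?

-9, -6, -6

Compute the characteristic polynomial p(λ) = det(λI - T).
Cofactor expansion gives p(λ) = λ^3 + 21λ^2 + 144λ + 324.
Since p(-6) = 0, λ = -6 is a root.
Factor out (λ + 6): p(λ) = (λ + 6)·(λ^2 + 15λ + 54).
The quadratic factors as (λ + 9)·(λ + 6).
Eigenvalues: -9, -6, -6.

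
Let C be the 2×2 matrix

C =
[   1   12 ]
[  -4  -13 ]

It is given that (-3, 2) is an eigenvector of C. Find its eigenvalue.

-7

Compute Cv: C·(-3, 2) = (21, -14).
Since Cv = λv, compare component 1: 21 = λ·-3, so λ = -7.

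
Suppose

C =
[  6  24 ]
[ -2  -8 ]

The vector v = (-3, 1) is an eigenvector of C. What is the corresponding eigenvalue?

Compute Cv: C·(-3, 1) = (6, -2).
Since Cv = λv, compare component 1: 6 = λ·-3, so λ = -2.

-2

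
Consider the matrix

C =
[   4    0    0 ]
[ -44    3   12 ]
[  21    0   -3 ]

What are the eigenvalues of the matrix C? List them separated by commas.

Compute the characteristic polynomial p(lambda) = det(lambda·I - C).
Expanding the 3×3 determinant: p(lambda) = lambda^3 - 4·lambda^2 - 9·lambda + 36.
Rational-root test: lambda = -3 gives p(-3) = 0.
Dividing by (lambda + 3) leaves lambda^2 - 7·lambda + 12.
The quadratic factors as (lambda - 3)·(lambda - 4).
Eigenvalues: -3, 3, 4.

-3, 3, 4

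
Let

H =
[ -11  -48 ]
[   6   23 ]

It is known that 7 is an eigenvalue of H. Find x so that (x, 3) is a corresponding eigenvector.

We need (H - 7I)v = 0.
H - 7I = [[-18, -48], [6, 16]].
Row 1: (-18)·x + (-48)·3 = 0
Row 2: (6)·x + (16)·3 = 0
Solving gives x = -8.
Check: H·(-8, 3) = (-56, 21) = 7·(-8, 3).

-8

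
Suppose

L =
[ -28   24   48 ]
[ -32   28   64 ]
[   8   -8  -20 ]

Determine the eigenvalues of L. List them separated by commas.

Set up det(tI - L) = 0.
Expanding along the first row, p(t) = t^3 + 20t^2 + 112t + 192.
Try t = -4: p(-4) = 0, so -4 is a root.
Factor out (t + 4): p(t) = (t + 4)·(t^2 + 16t + 48).
The quadratic factors as (t + 12)·(t + 4).
Eigenvalues: -12, -4, -4.

-12, -4, -4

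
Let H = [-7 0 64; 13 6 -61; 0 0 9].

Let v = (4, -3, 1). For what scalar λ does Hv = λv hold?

9

Compute Hv: H·(4, -3, 1) = (36, -27, 9).
Since Hv = λv, compare component 1: 36 = λ·4, so λ = 9.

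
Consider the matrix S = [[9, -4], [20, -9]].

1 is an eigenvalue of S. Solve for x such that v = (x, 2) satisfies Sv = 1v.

1

We need (S - 1I)v = 0.
S - 1I = [[8, -4], [20, -10]].
Row 1: (8)·x + (-4)·2 = 0
Row 2: (20)·x + (-10)·2 = 0
Solving gives x = 1.
Check: S·(1, 2) = (1, 2) = 1·(1, 2).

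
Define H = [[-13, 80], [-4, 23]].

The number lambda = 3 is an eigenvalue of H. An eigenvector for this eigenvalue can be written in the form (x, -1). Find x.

We need (H - 3I)v = 0.
H - 3I = [[-16, 80], [-4, 20]].
Row 1: (-16)·x + (80)·-1 = 0
Row 2: (-4)·x + (20)·-1 = 0
Solving gives x = -5.
Check: H·(-5, -1) = (-15, -3) = 3·(-5, -1).

-5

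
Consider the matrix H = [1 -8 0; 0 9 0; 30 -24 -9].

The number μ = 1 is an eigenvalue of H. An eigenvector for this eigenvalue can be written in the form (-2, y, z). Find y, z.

0, -6

We need (H - 1I)v = 0.
H - 1I = [[0, -8, 0], [0, 8, 0], [30, -24, -10]].
Row 1: (0)·-2 + (-8)·y + (0)·z = 0
Row 2: (0)·-2 + (8)·y + (0)·z = 0
Row 3: (30)·-2 + (-24)·y + (-10)·z = 0
Solving gives y = 0, z = -6.
Check: H·(-2, 0, -6) = (-2, 0, -6) = 1·(-2, 0, -6).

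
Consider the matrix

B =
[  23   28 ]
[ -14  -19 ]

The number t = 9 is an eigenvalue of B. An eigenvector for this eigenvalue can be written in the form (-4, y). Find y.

We need (B - 9I)v = 0.
B - 9I = [[14, 28], [-14, -28]].
Row 1: (14)·-4 + (28)·y = 0
Row 2: (-14)·-4 + (-28)·y = 0
Solving gives y = 2.
Check: B·(-4, 2) = (-36, 18) = 9·(-4, 2).

2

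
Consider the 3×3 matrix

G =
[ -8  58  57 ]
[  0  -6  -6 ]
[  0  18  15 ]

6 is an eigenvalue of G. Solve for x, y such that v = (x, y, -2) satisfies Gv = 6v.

-4, 1

We need (G - 6I)v = 0.
G - 6I = [[-14, 58, 57], [0, -12, -6], [0, 18, 9]].
Row 1: (-14)·x + (58)·y + (57)·-2 = 0
Row 2: (0)·x + (-12)·y + (-6)·-2 = 0
Row 3: (0)·x + (18)·y + (9)·-2 = 0
Solving gives x = -4, y = 1.
Check: G·(-4, 1, -2) = (-24, 6, -12) = 6·(-4, 1, -2).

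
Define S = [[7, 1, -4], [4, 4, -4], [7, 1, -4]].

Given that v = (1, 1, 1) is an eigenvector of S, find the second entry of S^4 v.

First find the eigenvalue: Sv = (4, 4, 4) = 4·(1, 1, 1), so λ = 4.
Then S^4 v = λ^4·v = 4^4·(1, 1, 1) = 256·(1, 1, 1) = (256, 256, 256).

256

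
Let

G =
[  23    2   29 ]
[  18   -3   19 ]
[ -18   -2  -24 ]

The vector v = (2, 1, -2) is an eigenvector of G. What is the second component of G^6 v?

First find the eigenvalue: Gv = (-10, -5, 10) = -5·(2, 1, -2), so λ = -5.
Then G^6 v = λ^6·v = (-5)^6·(2, 1, -2) = 15625·(2, 1, -2) = (31250, 15625, -31250).

15625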